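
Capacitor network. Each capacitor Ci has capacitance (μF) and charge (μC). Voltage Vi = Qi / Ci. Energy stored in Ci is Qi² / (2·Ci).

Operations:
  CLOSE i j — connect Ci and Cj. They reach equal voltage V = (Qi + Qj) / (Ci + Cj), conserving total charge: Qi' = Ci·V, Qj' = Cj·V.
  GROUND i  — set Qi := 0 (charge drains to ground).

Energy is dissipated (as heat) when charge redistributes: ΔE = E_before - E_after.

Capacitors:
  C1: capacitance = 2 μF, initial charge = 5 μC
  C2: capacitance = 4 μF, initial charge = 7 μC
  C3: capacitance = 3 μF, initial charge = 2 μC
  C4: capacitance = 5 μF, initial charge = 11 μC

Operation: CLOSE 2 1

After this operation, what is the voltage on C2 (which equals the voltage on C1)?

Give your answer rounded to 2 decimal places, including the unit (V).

Answer: 2.00 V

Derivation:
Initial: C1(2μF, Q=5μC, V=2.50V), C2(4μF, Q=7μC, V=1.75V), C3(3μF, Q=2μC, V=0.67V), C4(5μF, Q=11μC, V=2.20V)
Op 1: CLOSE 2-1: Q_total=12.00, C_total=6.00, V=2.00; Q2=8.00, Q1=4.00; dissipated=0.375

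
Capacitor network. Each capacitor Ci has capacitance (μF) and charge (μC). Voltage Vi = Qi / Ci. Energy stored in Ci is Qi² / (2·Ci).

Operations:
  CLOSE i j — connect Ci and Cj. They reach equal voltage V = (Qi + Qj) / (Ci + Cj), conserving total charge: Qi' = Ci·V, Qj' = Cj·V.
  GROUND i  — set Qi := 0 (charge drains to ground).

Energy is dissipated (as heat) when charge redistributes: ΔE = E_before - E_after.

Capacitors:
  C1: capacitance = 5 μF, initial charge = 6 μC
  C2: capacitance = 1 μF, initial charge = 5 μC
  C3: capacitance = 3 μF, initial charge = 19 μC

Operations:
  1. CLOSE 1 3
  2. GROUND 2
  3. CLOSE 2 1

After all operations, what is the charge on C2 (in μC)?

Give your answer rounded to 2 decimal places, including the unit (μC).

Answer: 2.60 μC

Derivation:
Initial: C1(5μF, Q=6μC, V=1.20V), C2(1μF, Q=5μC, V=5.00V), C3(3μF, Q=19μC, V=6.33V)
Op 1: CLOSE 1-3: Q_total=25.00, C_total=8.00, V=3.12; Q1=15.62, Q3=9.38; dissipated=24.704
Op 2: GROUND 2: Q2=0; energy lost=12.500
Op 3: CLOSE 2-1: Q_total=15.62, C_total=6.00, V=2.60; Q2=2.60, Q1=13.02; dissipated=4.069
Final charges: Q1=13.02, Q2=2.60, Q3=9.38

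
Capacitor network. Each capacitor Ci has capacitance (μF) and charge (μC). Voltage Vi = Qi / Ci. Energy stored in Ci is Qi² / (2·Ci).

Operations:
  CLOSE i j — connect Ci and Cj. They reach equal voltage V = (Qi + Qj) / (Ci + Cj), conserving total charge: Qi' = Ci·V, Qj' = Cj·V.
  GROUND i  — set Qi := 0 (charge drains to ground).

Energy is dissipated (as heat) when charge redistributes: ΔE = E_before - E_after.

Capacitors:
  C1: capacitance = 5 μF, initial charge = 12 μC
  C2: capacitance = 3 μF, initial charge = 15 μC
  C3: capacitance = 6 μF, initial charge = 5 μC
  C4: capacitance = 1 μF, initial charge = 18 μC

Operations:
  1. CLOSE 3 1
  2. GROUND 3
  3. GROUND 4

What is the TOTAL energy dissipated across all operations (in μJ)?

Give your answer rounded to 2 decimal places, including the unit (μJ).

Initial: C1(5μF, Q=12μC, V=2.40V), C2(3μF, Q=15μC, V=5.00V), C3(6μF, Q=5μC, V=0.83V), C4(1μF, Q=18μC, V=18.00V)
Op 1: CLOSE 3-1: Q_total=17.00, C_total=11.00, V=1.55; Q3=9.27, Q1=7.73; dissipated=3.347
Op 2: GROUND 3: Q3=0; energy lost=7.165
Op 3: GROUND 4: Q4=0; energy lost=162.000
Total dissipated: 172.512 μJ

Answer: 172.51 μJ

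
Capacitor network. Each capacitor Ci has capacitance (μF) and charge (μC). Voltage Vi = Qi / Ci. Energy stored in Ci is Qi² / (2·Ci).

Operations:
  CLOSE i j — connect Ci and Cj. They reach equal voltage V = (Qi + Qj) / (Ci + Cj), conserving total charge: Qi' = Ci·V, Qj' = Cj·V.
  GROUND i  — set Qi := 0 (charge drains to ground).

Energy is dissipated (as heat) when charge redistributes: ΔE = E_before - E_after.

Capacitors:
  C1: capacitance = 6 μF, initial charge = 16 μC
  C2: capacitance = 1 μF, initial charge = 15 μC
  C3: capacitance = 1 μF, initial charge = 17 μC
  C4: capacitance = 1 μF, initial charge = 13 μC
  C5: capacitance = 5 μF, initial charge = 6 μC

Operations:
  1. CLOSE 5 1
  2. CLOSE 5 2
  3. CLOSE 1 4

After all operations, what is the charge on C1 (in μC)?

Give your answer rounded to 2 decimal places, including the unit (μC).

Answer: 21.43 μC

Derivation:
Initial: C1(6μF, Q=16μC, V=2.67V), C2(1μF, Q=15μC, V=15.00V), C3(1μF, Q=17μC, V=17.00V), C4(1μF, Q=13μC, V=13.00V), C5(5μF, Q=6μC, V=1.20V)
Op 1: CLOSE 5-1: Q_total=22.00, C_total=11.00, V=2.00; Q5=10.00, Q1=12.00; dissipated=2.933
Op 2: CLOSE 5-2: Q_total=25.00, C_total=6.00, V=4.17; Q5=20.83, Q2=4.17; dissipated=70.417
Op 3: CLOSE 1-4: Q_total=25.00, C_total=7.00, V=3.57; Q1=21.43, Q4=3.57; dissipated=51.857
Final charges: Q1=21.43, Q2=4.17, Q3=17.00, Q4=3.57, Q5=20.83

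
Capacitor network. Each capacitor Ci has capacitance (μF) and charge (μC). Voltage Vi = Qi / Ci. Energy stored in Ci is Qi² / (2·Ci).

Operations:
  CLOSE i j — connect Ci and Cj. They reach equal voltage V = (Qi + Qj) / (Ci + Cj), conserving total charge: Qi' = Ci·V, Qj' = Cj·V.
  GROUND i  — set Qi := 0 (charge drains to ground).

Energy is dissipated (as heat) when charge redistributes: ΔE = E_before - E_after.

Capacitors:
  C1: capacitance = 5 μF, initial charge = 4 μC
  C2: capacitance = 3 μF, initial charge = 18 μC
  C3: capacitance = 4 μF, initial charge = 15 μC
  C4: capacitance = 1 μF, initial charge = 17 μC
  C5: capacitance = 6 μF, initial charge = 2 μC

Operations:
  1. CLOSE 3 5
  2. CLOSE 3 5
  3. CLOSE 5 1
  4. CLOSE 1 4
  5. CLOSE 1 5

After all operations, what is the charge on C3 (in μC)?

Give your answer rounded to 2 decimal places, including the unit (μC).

Initial: C1(5μF, Q=4μC, V=0.80V), C2(3μF, Q=18μC, V=6.00V), C3(4μF, Q=15μC, V=3.75V), C4(1μF, Q=17μC, V=17.00V), C5(6μF, Q=2μC, V=0.33V)
Op 1: CLOSE 3-5: Q_total=17.00, C_total=10.00, V=1.70; Q3=6.80, Q5=10.20; dissipated=14.008
Op 2: CLOSE 3-5: Q_total=17.00, C_total=10.00, V=1.70; Q3=6.80, Q5=10.20; dissipated=0.000
Op 3: CLOSE 5-1: Q_total=14.20, C_total=11.00, V=1.29; Q5=7.75, Q1=6.45; dissipated=1.105
Op 4: CLOSE 1-4: Q_total=23.45, C_total=6.00, V=3.91; Q1=19.55, Q4=3.91; dissipated=102.823
Op 5: CLOSE 1-5: Q_total=27.29, C_total=11.00, V=2.48; Q1=12.40, Q5=14.89; dissipated=9.348
Final charges: Q1=12.40, Q2=18.00, Q3=6.80, Q4=3.91, Q5=14.89

Answer: 6.80 μC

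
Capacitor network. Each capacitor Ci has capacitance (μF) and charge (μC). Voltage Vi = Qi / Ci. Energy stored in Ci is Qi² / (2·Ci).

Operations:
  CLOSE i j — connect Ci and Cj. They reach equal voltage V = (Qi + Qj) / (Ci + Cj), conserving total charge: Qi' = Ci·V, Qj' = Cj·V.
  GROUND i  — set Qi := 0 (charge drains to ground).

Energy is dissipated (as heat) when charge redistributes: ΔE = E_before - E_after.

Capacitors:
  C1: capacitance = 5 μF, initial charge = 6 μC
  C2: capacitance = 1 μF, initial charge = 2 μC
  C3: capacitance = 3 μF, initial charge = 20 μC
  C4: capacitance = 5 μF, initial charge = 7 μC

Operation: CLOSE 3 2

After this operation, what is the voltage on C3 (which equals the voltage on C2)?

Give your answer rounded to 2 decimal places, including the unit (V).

Answer: 5.50 V

Derivation:
Initial: C1(5μF, Q=6μC, V=1.20V), C2(1μF, Q=2μC, V=2.00V), C3(3μF, Q=20μC, V=6.67V), C4(5μF, Q=7μC, V=1.40V)
Op 1: CLOSE 3-2: Q_total=22.00, C_total=4.00, V=5.50; Q3=16.50, Q2=5.50; dissipated=8.167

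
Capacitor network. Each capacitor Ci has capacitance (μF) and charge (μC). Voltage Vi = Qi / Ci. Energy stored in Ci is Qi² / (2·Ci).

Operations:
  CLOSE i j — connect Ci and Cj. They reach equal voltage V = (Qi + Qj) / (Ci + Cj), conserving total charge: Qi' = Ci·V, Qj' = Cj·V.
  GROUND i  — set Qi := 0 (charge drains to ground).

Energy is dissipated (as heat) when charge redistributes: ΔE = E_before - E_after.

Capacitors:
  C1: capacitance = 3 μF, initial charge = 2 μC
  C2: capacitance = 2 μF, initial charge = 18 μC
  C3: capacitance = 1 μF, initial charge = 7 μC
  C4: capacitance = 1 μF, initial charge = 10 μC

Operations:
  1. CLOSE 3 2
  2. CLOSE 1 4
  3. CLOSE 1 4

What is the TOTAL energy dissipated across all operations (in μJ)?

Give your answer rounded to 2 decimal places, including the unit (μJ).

Answer: 34.00 μJ

Derivation:
Initial: C1(3μF, Q=2μC, V=0.67V), C2(2μF, Q=18μC, V=9.00V), C3(1μF, Q=7μC, V=7.00V), C4(1μF, Q=10μC, V=10.00V)
Op 1: CLOSE 3-2: Q_total=25.00, C_total=3.00, V=8.33; Q3=8.33, Q2=16.67; dissipated=1.333
Op 2: CLOSE 1-4: Q_total=12.00, C_total=4.00, V=3.00; Q1=9.00, Q4=3.00; dissipated=32.667
Op 3: CLOSE 1-4: Q_total=12.00, C_total=4.00, V=3.00; Q1=9.00, Q4=3.00; dissipated=0.000
Total dissipated: 34.000 μJ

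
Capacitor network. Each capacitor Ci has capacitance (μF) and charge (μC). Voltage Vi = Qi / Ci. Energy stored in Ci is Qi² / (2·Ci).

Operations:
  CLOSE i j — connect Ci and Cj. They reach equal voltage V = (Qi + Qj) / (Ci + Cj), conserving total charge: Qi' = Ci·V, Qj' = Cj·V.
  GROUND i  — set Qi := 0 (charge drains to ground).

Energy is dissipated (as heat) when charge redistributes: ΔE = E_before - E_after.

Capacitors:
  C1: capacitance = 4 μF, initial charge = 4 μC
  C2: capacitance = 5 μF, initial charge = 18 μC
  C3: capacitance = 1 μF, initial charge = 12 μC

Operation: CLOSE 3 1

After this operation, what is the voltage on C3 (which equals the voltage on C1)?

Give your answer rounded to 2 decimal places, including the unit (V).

Initial: C1(4μF, Q=4μC, V=1.00V), C2(5μF, Q=18μC, V=3.60V), C3(1μF, Q=12μC, V=12.00V)
Op 1: CLOSE 3-1: Q_total=16.00, C_total=5.00, V=3.20; Q3=3.20, Q1=12.80; dissipated=48.400

Answer: 3.20 V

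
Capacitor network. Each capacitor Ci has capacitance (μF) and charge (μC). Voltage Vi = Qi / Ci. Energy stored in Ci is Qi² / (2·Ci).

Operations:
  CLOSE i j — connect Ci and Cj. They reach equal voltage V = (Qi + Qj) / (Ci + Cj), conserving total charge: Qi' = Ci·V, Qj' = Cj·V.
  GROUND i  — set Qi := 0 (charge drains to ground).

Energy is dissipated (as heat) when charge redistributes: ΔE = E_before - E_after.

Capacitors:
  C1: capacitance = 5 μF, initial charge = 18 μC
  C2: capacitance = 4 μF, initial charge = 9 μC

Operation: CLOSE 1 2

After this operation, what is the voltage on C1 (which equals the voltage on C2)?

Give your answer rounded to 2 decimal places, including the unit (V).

Initial: C1(5μF, Q=18μC, V=3.60V), C2(4μF, Q=9μC, V=2.25V)
Op 1: CLOSE 1-2: Q_total=27.00, C_total=9.00, V=3.00; Q1=15.00, Q2=12.00; dissipated=2.025

Answer: 3.00 V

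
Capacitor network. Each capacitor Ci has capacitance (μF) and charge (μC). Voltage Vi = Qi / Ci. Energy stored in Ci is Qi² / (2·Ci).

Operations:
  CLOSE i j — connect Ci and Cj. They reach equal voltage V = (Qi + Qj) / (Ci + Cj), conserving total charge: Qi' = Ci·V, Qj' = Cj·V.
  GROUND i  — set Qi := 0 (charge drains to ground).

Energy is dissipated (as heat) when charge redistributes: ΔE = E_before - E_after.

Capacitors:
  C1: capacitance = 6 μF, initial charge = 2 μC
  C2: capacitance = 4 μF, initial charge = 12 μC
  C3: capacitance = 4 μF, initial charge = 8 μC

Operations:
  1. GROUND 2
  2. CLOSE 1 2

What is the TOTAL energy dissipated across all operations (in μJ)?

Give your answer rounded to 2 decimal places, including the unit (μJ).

Initial: C1(6μF, Q=2μC, V=0.33V), C2(4μF, Q=12μC, V=3.00V), C3(4μF, Q=8μC, V=2.00V)
Op 1: GROUND 2: Q2=0; energy lost=18.000
Op 2: CLOSE 1-2: Q_total=2.00, C_total=10.00, V=0.20; Q1=1.20, Q2=0.80; dissipated=0.133
Total dissipated: 18.133 μJ

Answer: 18.13 μJ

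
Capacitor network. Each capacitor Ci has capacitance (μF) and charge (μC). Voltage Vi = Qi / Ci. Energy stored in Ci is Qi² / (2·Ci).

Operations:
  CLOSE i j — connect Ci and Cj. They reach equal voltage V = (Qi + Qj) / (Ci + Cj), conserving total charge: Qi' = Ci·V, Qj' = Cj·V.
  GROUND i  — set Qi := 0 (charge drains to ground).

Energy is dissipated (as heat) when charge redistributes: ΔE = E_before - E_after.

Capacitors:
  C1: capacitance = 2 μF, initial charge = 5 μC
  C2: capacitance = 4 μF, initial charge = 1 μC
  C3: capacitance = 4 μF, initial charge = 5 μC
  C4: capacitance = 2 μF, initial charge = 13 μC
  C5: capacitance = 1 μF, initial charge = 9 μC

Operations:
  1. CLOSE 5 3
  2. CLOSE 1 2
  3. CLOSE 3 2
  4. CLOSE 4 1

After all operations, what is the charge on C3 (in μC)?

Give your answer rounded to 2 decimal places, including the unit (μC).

Answer: 7.60 μC

Derivation:
Initial: C1(2μF, Q=5μC, V=2.50V), C2(4μF, Q=1μC, V=0.25V), C3(4μF, Q=5μC, V=1.25V), C4(2μF, Q=13μC, V=6.50V), C5(1μF, Q=9μC, V=9.00V)
Op 1: CLOSE 5-3: Q_total=14.00, C_total=5.00, V=2.80; Q5=2.80, Q3=11.20; dissipated=24.025
Op 2: CLOSE 1-2: Q_total=6.00, C_total=6.00, V=1.00; Q1=2.00, Q2=4.00; dissipated=3.375
Op 3: CLOSE 3-2: Q_total=15.20, C_total=8.00, V=1.90; Q3=7.60, Q2=7.60; dissipated=3.240
Op 4: CLOSE 4-1: Q_total=15.00, C_total=4.00, V=3.75; Q4=7.50, Q1=7.50; dissipated=15.125
Final charges: Q1=7.50, Q2=7.60, Q3=7.60, Q4=7.50, Q5=2.80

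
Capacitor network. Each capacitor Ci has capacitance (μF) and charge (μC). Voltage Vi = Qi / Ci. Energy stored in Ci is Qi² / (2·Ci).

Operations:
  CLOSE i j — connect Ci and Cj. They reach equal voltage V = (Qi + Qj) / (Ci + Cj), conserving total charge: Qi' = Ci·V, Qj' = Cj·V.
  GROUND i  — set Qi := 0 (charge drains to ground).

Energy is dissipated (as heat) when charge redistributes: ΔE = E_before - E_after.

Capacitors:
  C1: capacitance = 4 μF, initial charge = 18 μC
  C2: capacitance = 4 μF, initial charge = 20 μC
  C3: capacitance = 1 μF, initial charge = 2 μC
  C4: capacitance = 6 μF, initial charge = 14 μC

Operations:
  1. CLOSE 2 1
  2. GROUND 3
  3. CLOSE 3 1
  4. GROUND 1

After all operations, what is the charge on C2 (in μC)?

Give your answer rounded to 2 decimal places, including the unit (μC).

Answer: 19.00 μC

Derivation:
Initial: C1(4μF, Q=18μC, V=4.50V), C2(4μF, Q=20μC, V=5.00V), C3(1μF, Q=2μC, V=2.00V), C4(6μF, Q=14μC, V=2.33V)
Op 1: CLOSE 2-1: Q_total=38.00, C_total=8.00, V=4.75; Q2=19.00, Q1=19.00; dissipated=0.250
Op 2: GROUND 3: Q3=0; energy lost=2.000
Op 3: CLOSE 3-1: Q_total=19.00, C_total=5.00, V=3.80; Q3=3.80, Q1=15.20; dissipated=9.025
Op 4: GROUND 1: Q1=0; energy lost=28.880
Final charges: Q1=0.00, Q2=19.00, Q3=3.80, Q4=14.00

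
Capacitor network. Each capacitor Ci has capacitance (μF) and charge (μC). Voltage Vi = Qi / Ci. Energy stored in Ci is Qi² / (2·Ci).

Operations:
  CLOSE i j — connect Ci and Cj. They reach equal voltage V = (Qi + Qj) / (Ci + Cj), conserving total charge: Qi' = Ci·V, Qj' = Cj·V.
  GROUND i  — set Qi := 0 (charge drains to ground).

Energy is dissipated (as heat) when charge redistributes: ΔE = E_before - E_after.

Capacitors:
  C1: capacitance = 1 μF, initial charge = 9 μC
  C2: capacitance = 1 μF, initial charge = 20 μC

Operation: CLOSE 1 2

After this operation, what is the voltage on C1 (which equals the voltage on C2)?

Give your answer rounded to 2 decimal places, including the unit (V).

Answer: 14.50 V

Derivation:
Initial: C1(1μF, Q=9μC, V=9.00V), C2(1μF, Q=20μC, V=20.00V)
Op 1: CLOSE 1-2: Q_total=29.00, C_total=2.00, V=14.50; Q1=14.50, Q2=14.50; dissipated=30.250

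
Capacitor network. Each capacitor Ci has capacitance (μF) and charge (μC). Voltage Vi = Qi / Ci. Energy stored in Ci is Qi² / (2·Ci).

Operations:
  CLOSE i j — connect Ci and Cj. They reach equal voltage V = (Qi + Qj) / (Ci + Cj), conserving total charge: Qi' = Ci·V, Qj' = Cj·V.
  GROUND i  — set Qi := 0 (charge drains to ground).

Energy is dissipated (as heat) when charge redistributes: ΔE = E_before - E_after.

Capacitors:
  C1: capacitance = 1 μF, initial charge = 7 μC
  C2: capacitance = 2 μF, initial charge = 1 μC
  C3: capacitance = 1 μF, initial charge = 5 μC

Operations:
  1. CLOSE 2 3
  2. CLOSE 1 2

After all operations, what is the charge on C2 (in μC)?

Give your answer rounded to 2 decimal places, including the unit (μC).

Initial: C1(1μF, Q=7μC, V=7.00V), C2(2μF, Q=1μC, V=0.50V), C3(1μF, Q=5μC, V=5.00V)
Op 1: CLOSE 2-3: Q_total=6.00, C_total=3.00, V=2.00; Q2=4.00, Q3=2.00; dissipated=6.750
Op 2: CLOSE 1-2: Q_total=11.00, C_total=3.00, V=3.67; Q1=3.67, Q2=7.33; dissipated=8.333
Final charges: Q1=3.67, Q2=7.33, Q3=2.00

Answer: 7.33 μC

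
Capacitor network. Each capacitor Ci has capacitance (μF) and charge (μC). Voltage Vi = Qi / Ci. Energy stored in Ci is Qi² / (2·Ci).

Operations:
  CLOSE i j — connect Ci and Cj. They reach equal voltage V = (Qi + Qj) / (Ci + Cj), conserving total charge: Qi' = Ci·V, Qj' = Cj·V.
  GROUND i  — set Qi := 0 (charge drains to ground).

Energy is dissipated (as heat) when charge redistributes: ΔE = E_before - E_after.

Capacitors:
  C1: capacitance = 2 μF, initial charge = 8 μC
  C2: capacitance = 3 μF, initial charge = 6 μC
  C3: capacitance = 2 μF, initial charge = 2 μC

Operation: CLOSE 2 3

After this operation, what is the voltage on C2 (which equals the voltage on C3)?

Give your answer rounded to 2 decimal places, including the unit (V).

Answer: 1.60 V

Derivation:
Initial: C1(2μF, Q=8μC, V=4.00V), C2(3μF, Q=6μC, V=2.00V), C3(2μF, Q=2μC, V=1.00V)
Op 1: CLOSE 2-3: Q_total=8.00, C_total=5.00, V=1.60; Q2=4.80, Q3=3.20; dissipated=0.600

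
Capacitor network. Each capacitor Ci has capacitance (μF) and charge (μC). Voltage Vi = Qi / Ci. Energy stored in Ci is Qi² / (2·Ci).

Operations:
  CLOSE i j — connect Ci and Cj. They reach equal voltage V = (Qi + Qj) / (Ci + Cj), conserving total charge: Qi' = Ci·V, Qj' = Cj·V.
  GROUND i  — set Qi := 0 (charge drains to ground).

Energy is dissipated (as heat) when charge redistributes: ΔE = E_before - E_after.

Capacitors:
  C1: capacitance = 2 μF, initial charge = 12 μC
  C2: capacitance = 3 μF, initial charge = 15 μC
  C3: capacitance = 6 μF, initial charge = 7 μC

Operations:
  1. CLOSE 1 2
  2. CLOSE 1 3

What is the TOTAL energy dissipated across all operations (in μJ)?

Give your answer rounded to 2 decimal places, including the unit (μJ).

Initial: C1(2μF, Q=12μC, V=6.00V), C2(3μF, Q=15μC, V=5.00V), C3(6μF, Q=7μC, V=1.17V)
Op 1: CLOSE 1-2: Q_total=27.00, C_total=5.00, V=5.40; Q1=10.80, Q2=16.20; dissipated=0.600
Op 2: CLOSE 1-3: Q_total=17.80, C_total=8.00, V=2.23; Q1=4.45, Q3=13.35; dissipated=13.441
Total dissipated: 14.041 μJ

Answer: 14.04 μJ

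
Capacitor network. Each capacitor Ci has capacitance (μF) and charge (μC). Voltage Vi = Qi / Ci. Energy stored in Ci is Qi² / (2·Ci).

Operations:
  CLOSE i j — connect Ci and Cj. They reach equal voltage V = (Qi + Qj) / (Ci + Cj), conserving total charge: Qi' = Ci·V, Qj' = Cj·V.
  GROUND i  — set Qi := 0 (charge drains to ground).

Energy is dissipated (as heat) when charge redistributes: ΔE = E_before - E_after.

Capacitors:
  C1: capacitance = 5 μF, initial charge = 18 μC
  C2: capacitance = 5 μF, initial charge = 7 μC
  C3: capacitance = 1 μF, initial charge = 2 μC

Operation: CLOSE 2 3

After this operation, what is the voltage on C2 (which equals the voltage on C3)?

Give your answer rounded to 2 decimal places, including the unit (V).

Initial: C1(5μF, Q=18μC, V=3.60V), C2(5μF, Q=7μC, V=1.40V), C3(1μF, Q=2μC, V=2.00V)
Op 1: CLOSE 2-3: Q_total=9.00, C_total=6.00, V=1.50; Q2=7.50, Q3=1.50; dissipated=0.150

Answer: 1.50 V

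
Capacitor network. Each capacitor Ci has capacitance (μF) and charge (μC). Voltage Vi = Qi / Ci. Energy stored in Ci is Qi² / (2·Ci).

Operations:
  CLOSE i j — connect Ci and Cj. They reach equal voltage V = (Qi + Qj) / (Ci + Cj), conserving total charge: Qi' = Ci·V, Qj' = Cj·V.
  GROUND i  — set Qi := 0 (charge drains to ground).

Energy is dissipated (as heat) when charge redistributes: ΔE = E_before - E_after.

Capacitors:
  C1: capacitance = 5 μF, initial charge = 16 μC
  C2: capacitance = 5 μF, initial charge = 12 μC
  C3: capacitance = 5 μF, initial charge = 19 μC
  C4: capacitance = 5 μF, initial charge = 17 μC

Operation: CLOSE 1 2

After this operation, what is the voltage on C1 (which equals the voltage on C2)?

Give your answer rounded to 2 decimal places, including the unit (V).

Initial: C1(5μF, Q=16μC, V=3.20V), C2(5μF, Q=12μC, V=2.40V), C3(5μF, Q=19μC, V=3.80V), C4(5μF, Q=17μC, V=3.40V)
Op 1: CLOSE 1-2: Q_total=28.00, C_total=10.00, V=2.80; Q1=14.00, Q2=14.00; dissipated=0.800

Answer: 2.80 V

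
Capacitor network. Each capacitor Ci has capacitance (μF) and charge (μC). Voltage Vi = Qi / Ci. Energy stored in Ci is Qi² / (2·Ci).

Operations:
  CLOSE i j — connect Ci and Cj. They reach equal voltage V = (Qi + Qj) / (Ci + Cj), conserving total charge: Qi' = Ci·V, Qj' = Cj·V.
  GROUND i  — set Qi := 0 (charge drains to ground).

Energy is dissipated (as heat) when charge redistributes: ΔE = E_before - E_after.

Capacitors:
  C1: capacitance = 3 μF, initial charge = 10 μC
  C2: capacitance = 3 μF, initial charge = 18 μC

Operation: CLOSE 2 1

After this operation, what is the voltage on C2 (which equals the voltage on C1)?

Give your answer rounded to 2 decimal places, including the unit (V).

Answer: 4.67 V

Derivation:
Initial: C1(3μF, Q=10μC, V=3.33V), C2(3μF, Q=18μC, V=6.00V)
Op 1: CLOSE 2-1: Q_total=28.00, C_total=6.00, V=4.67; Q2=14.00, Q1=14.00; dissipated=5.333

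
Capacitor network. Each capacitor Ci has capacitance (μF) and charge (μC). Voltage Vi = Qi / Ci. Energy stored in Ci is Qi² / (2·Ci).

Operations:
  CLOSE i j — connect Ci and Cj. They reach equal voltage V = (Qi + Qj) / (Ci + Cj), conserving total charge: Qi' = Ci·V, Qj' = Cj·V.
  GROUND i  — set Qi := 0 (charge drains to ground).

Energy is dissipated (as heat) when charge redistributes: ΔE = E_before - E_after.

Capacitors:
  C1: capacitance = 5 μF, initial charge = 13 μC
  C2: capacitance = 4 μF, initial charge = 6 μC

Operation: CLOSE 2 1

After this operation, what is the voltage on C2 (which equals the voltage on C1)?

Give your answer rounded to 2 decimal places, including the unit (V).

Answer: 2.11 V

Derivation:
Initial: C1(5μF, Q=13μC, V=2.60V), C2(4μF, Q=6μC, V=1.50V)
Op 1: CLOSE 2-1: Q_total=19.00, C_total=9.00, V=2.11; Q2=8.44, Q1=10.56; dissipated=1.344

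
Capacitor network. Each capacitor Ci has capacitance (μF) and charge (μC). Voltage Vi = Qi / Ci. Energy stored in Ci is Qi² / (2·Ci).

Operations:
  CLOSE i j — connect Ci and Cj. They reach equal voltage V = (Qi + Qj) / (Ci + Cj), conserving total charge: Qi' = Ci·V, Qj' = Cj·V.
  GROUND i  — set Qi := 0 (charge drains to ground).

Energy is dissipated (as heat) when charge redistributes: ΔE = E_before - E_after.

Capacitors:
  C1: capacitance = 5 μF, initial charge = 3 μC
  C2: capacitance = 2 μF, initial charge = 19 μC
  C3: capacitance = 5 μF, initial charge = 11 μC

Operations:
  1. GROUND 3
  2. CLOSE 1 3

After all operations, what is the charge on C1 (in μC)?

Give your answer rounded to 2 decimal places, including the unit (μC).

Answer: 1.50 μC

Derivation:
Initial: C1(5μF, Q=3μC, V=0.60V), C2(2μF, Q=19μC, V=9.50V), C3(5μF, Q=11μC, V=2.20V)
Op 1: GROUND 3: Q3=0; energy lost=12.100
Op 2: CLOSE 1-3: Q_total=3.00, C_total=10.00, V=0.30; Q1=1.50, Q3=1.50; dissipated=0.450
Final charges: Q1=1.50, Q2=19.00, Q3=1.50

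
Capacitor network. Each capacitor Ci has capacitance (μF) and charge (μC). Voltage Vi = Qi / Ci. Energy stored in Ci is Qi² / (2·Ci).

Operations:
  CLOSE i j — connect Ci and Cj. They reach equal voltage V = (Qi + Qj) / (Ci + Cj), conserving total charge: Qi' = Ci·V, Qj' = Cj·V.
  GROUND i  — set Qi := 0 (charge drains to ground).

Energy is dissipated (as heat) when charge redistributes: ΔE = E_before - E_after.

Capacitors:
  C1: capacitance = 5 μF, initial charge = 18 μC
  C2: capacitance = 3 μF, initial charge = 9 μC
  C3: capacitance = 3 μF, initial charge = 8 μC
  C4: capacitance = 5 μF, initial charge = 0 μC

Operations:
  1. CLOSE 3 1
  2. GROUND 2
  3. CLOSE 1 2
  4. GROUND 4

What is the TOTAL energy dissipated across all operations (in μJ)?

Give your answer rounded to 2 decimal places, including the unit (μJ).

Answer: 24.22 μJ

Derivation:
Initial: C1(5μF, Q=18μC, V=3.60V), C2(3μF, Q=9μC, V=3.00V), C3(3μF, Q=8μC, V=2.67V), C4(5μF, Q=0μC, V=0.00V)
Op 1: CLOSE 3-1: Q_total=26.00, C_total=8.00, V=3.25; Q3=9.75, Q1=16.25; dissipated=0.817
Op 2: GROUND 2: Q2=0; energy lost=13.500
Op 3: CLOSE 1-2: Q_total=16.25, C_total=8.00, V=2.03; Q1=10.16, Q2=6.09; dissipated=9.902
Op 4: GROUND 4: Q4=0; energy lost=0.000
Total dissipated: 24.219 μJ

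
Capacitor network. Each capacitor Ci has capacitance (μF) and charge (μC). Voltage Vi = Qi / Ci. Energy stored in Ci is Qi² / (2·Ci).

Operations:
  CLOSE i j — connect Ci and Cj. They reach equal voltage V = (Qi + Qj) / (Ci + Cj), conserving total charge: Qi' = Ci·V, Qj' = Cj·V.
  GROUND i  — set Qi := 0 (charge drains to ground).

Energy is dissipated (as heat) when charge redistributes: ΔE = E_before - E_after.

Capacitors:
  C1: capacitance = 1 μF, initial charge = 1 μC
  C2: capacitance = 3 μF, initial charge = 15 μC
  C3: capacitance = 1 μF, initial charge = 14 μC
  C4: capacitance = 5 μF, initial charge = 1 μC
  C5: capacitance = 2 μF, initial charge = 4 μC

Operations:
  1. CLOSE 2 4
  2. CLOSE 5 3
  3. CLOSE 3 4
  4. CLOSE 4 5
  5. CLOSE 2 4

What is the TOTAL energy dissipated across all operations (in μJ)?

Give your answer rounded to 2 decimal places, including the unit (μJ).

Initial: C1(1μF, Q=1μC, V=1.00V), C2(3μF, Q=15μC, V=5.00V), C3(1μF, Q=14μC, V=14.00V), C4(5μF, Q=1μC, V=0.20V), C5(2μF, Q=4μC, V=2.00V)
Op 1: CLOSE 2-4: Q_total=16.00, C_total=8.00, V=2.00; Q2=6.00, Q4=10.00; dissipated=21.600
Op 2: CLOSE 5-3: Q_total=18.00, C_total=3.00, V=6.00; Q5=12.00, Q3=6.00; dissipated=48.000
Op 3: CLOSE 3-4: Q_total=16.00, C_total=6.00, V=2.67; Q3=2.67, Q4=13.33; dissipated=6.667
Op 4: CLOSE 4-5: Q_total=25.33, C_total=7.00, V=3.62; Q4=18.10, Q5=7.24; dissipated=7.937
Op 5: CLOSE 2-4: Q_total=24.10, C_total=8.00, V=3.01; Q2=9.04, Q4=15.06; dissipated=2.457
Total dissipated: 86.661 μJ

Answer: 86.66 μJ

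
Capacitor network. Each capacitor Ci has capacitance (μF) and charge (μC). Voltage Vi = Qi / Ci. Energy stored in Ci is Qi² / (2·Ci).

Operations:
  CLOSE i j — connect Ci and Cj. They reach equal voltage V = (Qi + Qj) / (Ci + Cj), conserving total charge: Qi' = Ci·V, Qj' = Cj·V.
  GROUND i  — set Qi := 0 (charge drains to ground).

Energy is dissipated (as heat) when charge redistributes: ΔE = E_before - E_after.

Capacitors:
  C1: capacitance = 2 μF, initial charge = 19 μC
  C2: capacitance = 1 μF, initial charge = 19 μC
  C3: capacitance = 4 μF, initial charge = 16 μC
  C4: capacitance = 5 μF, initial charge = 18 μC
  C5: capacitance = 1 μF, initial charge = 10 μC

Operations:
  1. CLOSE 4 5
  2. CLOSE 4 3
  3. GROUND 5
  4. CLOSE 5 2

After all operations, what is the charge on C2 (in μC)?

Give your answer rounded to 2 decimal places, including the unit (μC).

Answer: 9.50 μC

Derivation:
Initial: C1(2μF, Q=19μC, V=9.50V), C2(1μF, Q=19μC, V=19.00V), C3(4μF, Q=16μC, V=4.00V), C4(5μF, Q=18μC, V=3.60V), C5(1μF, Q=10μC, V=10.00V)
Op 1: CLOSE 4-5: Q_total=28.00, C_total=6.00, V=4.67; Q4=23.33, Q5=4.67; dissipated=17.067
Op 2: CLOSE 4-3: Q_total=39.33, C_total=9.00, V=4.37; Q4=21.85, Q3=17.48; dissipated=0.494
Op 3: GROUND 5: Q5=0; energy lost=10.889
Op 4: CLOSE 5-2: Q_total=19.00, C_total=2.00, V=9.50; Q5=9.50, Q2=9.50; dissipated=90.250
Final charges: Q1=19.00, Q2=9.50, Q3=17.48, Q4=21.85, Q5=9.50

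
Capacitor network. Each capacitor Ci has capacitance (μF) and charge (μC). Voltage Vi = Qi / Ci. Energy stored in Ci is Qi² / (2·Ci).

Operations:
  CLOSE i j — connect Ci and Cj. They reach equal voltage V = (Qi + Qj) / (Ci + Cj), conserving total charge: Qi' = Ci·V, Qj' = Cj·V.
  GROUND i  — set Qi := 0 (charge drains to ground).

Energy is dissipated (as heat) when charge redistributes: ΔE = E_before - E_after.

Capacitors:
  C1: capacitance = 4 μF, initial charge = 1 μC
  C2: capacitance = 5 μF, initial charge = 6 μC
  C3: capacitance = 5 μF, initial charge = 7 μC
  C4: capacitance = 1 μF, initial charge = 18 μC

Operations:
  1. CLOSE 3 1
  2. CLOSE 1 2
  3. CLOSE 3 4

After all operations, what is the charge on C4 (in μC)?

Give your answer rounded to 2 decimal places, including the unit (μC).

Initial: C1(4μF, Q=1μC, V=0.25V), C2(5μF, Q=6μC, V=1.20V), C3(5μF, Q=7μC, V=1.40V), C4(1μF, Q=18μC, V=18.00V)
Op 1: CLOSE 3-1: Q_total=8.00, C_total=9.00, V=0.89; Q3=4.44, Q1=3.56; dissipated=1.469
Op 2: CLOSE 1-2: Q_total=9.56, C_total=9.00, V=1.06; Q1=4.25, Q2=5.31; dissipated=0.108
Op 3: CLOSE 3-4: Q_total=22.44, C_total=6.00, V=3.74; Q3=18.70, Q4=3.74; dissipated=121.996
Final charges: Q1=4.25, Q2=5.31, Q3=18.70, Q4=3.74

Answer: 3.74 μC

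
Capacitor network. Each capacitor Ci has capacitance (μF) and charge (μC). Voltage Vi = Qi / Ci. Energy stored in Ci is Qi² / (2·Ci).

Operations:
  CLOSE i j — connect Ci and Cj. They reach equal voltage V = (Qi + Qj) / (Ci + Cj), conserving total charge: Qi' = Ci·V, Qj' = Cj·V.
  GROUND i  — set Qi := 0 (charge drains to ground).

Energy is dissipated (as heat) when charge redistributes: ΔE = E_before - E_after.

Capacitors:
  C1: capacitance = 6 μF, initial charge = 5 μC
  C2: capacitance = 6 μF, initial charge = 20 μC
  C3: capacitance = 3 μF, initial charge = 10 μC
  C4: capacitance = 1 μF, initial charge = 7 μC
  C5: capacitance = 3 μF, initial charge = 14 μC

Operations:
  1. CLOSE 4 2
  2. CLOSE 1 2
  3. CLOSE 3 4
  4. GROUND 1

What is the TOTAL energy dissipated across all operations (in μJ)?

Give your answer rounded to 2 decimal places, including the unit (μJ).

Answer: 36.08 μJ

Derivation:
Initial: C1(6μF, Q=5μC, V=0.83V), C2(6μF, Q=20μC, V=3.33V), C3(3μF, Q=10μC, V=3.33V), C4(1μF, Q=7μC, V=7.00V), C5(3μF, Q=14μC, V=4.67V)
Op 1: CLOSE 4-2: Q_total=27.00, C_total=7.00, V=3.86; Q4=3.86, Q2=23.14; dissipated=5.762
Op 2: CLOSE 1-2: Q_total=28.14, C_total=12.00, V=2.35; Q1=14.07, Q2=14.07; dissipated=13.715
Op 3: CLOSE 3-4: Q_total=13.86, C_total=4.00, V=3.46; Q3=10.39, Q4=3.46; dissipated=0.103
Op 4: GROUND 1: Q1=0; energy lost=16.500
Total dissipated: 36.080 μJ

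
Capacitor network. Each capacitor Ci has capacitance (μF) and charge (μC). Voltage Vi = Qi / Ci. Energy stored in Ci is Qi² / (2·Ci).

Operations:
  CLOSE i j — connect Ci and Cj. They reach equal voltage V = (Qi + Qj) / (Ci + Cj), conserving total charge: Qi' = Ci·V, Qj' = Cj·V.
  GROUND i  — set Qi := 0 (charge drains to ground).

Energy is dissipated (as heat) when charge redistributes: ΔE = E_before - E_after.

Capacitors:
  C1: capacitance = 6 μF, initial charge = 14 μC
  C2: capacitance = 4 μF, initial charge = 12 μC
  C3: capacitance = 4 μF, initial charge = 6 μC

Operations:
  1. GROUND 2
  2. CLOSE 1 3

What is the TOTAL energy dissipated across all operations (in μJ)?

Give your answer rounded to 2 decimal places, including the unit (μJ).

Initial: C1(6μF, Q=14μC, V=2.33V), C2(4μF, Q=12μC, V=3.00V), C3(4μF, Q=6μC, V=1.50V)
Op 1: GROUND 2: Q2=0; energy lost=18.000
Op 2: CLOSE 1-3: Q_total=20.00, C_total=10.00, V=2.00; Q1=12.00, Q3=8.00; dissipated=0.833
Total dissipated: 18.833 μJ

Answer: 18.83 μJ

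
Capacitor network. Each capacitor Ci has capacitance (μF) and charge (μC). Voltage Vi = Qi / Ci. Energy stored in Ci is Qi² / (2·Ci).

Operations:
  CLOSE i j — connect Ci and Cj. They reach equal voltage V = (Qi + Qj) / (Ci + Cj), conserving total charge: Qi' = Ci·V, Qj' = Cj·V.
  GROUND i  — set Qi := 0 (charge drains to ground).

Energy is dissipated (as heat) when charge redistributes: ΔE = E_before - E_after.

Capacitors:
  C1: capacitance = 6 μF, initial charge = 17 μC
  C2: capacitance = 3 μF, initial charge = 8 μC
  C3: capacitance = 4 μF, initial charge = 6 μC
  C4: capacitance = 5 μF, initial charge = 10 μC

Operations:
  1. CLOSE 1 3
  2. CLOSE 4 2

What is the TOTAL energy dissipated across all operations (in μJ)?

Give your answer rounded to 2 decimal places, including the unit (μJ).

Initial: C1(6μF, Q=17μC, V=2.83V), C2(3μF, Q=8μC, V=2.67V), C3(4μF, Q=6μC, V=1.50V), C4(5μF, Q=10μC, V=2.00V)
Op 1: CLOSE 1-3: Q_total=23.00, C_total=10.00, V=2.30; Q1=13.80, Q3=9.20; dissipated=2.133
Op 2: CLOSE 4-2: Q_total=18.00, C_total=8.00, V=2.25; Q4=11.25, Q2=6.75; dissipated=0.417
Total dissipated: 2.550 μJ

Answer: 2.55 μJ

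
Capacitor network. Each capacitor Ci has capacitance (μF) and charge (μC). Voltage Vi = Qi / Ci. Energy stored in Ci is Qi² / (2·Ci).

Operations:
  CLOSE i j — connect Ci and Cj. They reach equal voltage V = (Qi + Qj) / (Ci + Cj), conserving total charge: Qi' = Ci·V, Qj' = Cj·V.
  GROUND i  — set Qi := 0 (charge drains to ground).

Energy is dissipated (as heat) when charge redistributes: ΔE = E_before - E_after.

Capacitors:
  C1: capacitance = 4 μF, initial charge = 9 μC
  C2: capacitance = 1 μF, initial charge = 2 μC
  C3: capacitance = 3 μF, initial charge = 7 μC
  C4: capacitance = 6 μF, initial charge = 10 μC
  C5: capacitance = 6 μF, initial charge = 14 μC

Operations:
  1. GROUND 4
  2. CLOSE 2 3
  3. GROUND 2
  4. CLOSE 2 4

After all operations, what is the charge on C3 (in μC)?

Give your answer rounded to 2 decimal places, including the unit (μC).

Initial: C1(4μF, Q=9μC, V=2.25V), C2(1μF, Q=2μC, V=2.00V), C3(3μF, Q=7μC, V=2.33V), C4(6μF, Q=10μC, V=1.67V), C5(6μF, Q=14μC, V=2.33V)
Op 1: GROUND 4: Q4=0; energy lost=8.333
Op 2: CLOSE 2-3: Q_total=9.00, C_total=4.00, V=2.25; Q2=2.25, Q3=6.75; dissipated=0.042
Op 3: GROUND 2: Q2=0; energy lost=2.531
Op 4: CLOSE 2-4: Q_total=0.00, C_total=7.00, V=0.00; Q2=0.00, Q4=0.00; dissipated=0.000
Final charges: Q1=9.00, Q2=0.00, Q3=6.75, Q4=0.00, Q5=14.00

Answer: 6.75 μC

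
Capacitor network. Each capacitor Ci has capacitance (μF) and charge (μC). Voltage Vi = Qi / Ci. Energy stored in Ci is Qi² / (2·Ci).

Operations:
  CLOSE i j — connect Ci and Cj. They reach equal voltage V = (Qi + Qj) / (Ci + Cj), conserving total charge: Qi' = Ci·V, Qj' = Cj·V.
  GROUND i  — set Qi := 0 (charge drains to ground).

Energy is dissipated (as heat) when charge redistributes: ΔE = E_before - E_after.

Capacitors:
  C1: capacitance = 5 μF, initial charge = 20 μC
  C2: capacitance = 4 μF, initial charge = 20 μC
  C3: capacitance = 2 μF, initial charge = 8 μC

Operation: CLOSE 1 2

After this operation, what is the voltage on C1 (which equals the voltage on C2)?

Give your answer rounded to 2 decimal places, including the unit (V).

Answer: 4.44 V

Derivation:
Initial: C1(5μF, Q=20μC, V=4.00V), C2(4μF, Q=20μC, V=5.00V), C3(2μF, Q=8μC, V=4.00V)
Op 1: CLOSE 1-2: Q_total=40.00, C_total=9.00, V=4.44; Q1=22.22, Q2=17.78; dissipated=1.111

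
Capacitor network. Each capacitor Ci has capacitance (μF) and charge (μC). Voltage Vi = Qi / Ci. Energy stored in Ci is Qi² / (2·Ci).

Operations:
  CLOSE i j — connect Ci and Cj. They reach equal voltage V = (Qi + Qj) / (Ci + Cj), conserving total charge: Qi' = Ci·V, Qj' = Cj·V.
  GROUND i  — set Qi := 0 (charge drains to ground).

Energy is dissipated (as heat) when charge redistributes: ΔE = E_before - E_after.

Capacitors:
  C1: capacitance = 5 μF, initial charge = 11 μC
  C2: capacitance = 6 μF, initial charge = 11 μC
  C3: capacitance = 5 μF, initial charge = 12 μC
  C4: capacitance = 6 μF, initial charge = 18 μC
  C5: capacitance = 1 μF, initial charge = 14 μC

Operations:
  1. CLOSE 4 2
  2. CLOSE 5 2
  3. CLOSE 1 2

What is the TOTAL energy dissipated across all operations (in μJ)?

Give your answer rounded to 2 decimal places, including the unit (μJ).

Answer: 64.32 μJ

Derivation:
Initial: C1(5μF, Q=11μC, V=2.20V), C2(6μF, Q=11μC, V=1.83V), C3(5μF, Q=12μC, V=2.40V), C4(6μF, Q=18μC, V=3.00V), C5(1μF, Q=14μC, V=14.00V)
Op 1: CLOSE 4-2: Q_total=29.00, C_total=12.00, V=2.42; Q4=14.50, Q2=14.50; dissipated=2.042
Op 2: CLOSE 5-2: Q_total=28.50, C_total=7.00, V=4.07; Q5=4.07, Q2=24.43; dissipated=57.503
Op 3: CLOSE 1-2: Q_total=35.43, C_total=11.00, V=3.22; Q1=16.10, Q2=19.32; dissipated=4.776
Total dissipated: 64.320 μJ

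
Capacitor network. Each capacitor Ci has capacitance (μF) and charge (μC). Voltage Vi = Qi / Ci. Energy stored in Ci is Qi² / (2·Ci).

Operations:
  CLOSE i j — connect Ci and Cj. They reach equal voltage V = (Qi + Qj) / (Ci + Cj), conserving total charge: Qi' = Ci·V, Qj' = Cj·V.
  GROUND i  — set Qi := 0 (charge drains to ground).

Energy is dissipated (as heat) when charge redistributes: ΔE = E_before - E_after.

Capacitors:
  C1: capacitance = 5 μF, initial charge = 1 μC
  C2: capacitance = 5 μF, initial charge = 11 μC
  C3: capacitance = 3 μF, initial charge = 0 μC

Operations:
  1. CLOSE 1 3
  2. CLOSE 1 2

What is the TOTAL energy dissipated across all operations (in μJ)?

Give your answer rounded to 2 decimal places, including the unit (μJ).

Initial: C1(5μF, Q=1μC, V=0.20V), C2(5μF, Q=11μC, V=2.20V), C3(3μF, Q=0μC, V=0.00V)
Op 1: CLOSE 1-3: Q_total=1.00, C_total=8.00, V=0.12; Q1=0.62, Q3=0.38; dissipated=0.037
Op 2: CLOSE 1-2: Q_total=11.62, C_total=10.00, V=1.16; Q1=5.81, Q2=5.81; dissipated=5.382
Total dissipated: 5.420 μJ

Answer: 5.42 μJ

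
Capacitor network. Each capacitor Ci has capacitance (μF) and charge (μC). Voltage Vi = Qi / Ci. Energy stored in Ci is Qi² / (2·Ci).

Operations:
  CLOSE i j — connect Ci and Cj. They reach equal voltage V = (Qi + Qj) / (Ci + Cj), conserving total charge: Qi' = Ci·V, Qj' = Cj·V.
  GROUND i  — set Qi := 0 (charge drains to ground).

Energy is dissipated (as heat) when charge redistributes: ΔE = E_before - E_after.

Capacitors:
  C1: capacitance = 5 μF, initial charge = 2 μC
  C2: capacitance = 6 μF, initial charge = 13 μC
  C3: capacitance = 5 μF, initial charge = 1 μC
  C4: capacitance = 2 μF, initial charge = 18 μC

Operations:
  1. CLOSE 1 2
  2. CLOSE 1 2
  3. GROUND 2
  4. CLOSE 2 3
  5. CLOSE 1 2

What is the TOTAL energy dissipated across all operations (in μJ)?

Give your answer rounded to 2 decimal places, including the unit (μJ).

Initial: C1(5μF, Q=2μC, V=0.40V), C2(6μF, Q=13μC, V=2.17V), C3(5μF, Q=1μC, V=0.20V), C4(2μF, Q=18μC, V=9.00V)
Op 1: CLOSE 1-2: Q_total=15.00, C_total=11.00, V=1.36; Q1=6.82, Q2=8.18; dissipated=4.256
Op 2: CLOSE 1-2: Q_total=15.00, C_total=11.00, V=1.36; Q1=6.82, Q2=8.18; dissipated=0.000
Op 3: GROUND 2: Q2=0; energy lost=5.579
Op 4: CLOSE 2-3: Q_total=1.00, C_total=11.00, V=0.09; Q2=0.55, Q3=0.45; dissipated=0.055
Op 5: CLOSE 1-2: Q_total=7.36, C_total=11.00, V=0.67; Q1=3.35, Q2=4.02; dissipated=2.209
Total dissipated: 12.098 μJ

Answer: 12.10 μJ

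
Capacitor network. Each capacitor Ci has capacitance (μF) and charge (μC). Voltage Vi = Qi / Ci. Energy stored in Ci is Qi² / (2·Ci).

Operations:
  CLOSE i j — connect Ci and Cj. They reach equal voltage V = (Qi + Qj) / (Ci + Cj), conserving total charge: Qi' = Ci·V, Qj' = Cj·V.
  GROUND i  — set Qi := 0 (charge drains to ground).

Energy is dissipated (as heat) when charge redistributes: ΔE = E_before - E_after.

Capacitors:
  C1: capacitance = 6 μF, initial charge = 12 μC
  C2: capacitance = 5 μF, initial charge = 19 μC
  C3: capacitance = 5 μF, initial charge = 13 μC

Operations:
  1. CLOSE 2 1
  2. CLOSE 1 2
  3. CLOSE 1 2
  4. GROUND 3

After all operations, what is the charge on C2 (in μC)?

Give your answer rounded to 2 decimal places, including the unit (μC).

Answer: 14.09 μC

Derivation:
Initial: C1(6μF, Q=12μC, V=2.00V), C2(5μF, Q=19μC, V=3.80V), C3(5μF, Q=13μC, V=2.60V)
Op 1: CLOSE 2-1: Q_total=31.00, C_total=11.00, V=2.82; Q2=14.09, Q1=16.91; dissipated=4.418
Op 2: CLOSE 1-2: Q_total=31.00, C_total=11.00, V=2.82; Q1=16.91, Q2=14.09; dissipated=0.000
Op 3: CLOSE 1-2: Q_total=31.00, C_total=11.00, V=2.82; Q1=16.91, Q2=14.09; dissipated=0.000
Op 4: GROUND 3: Q3=0; energy lost=16.900
Final charges: Q1=16.91, Q2=14.09, Q3=0.00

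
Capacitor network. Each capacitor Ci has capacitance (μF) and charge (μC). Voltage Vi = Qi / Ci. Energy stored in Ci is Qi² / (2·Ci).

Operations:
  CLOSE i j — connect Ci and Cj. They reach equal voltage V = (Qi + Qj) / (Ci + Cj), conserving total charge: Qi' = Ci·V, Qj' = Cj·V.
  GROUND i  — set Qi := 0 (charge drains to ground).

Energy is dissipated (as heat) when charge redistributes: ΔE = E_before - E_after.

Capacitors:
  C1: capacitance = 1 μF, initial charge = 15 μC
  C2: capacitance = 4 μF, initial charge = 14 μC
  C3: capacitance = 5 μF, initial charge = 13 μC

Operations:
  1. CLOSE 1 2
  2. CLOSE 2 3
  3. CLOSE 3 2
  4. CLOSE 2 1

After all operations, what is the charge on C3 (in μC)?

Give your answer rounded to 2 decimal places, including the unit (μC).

Answer: 20.11 μC

Derivation:
Initial: C1(1μF, Q=15μC, V=15.00V), C2(4μF, Q=14μC, V=3.50V), C3(5μF, Q=13μC, V=2.60V)
Op 1: CLOSE 1-2: Q_total=29.00, C_total=5.00, V=5.80; Q1=5.80, Q2=23.20; dissipated=52.900
Op 2: CLOSE 2-3: Q_total=36.20, C_total=9.00, V=4.02; Q2=16.09, Q3=20.11; dissipated=11.378
Op 3: CLOSE 3-2: Q_total=36.20, C_total=9.00, V=4.02; Q3=20.11, Q2=16.09; dissipated=0.000
Op 4: CLOSE 2-1: Q_total=21.89, C_total=5.00, V=4.38; Q2=17.51, Q1=4.38; dissipated=1.264
Final charges: Q1=4.38, Q2=17.51, Q3=20.11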